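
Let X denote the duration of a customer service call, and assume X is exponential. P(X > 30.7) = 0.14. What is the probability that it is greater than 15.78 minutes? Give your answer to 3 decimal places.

e^(−λ·30.7) = 0.14 ⇒ λ = −ln(0.14)/30.7 = 0.0640428.
P(X > 15.78) = e^(−0.0640428·15.78) = e^(−1.0106) ≈ 0.364.

0.364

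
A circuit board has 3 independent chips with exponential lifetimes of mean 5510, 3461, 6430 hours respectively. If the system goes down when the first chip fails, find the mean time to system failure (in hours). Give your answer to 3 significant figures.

1600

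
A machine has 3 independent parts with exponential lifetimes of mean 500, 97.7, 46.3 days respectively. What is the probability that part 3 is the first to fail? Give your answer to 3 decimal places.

0.638

Rates: λ_i = 1/mean_i → 0.002, 0.0102354, 0.0215983; Σλ = 0.0338337.
P(part 3 first) = λ_3/Σλ = 0.0215983/0.0338337 ≈ 0.638.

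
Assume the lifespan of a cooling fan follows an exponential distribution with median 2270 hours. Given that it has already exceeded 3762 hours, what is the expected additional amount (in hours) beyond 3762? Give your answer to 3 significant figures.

3270

For an exponential, median = ln(2)/λ, so λ = ln 2 / 2270 = 0.000305351 per hour.
By memorylessness, the remaining amount past any threshold is again Exp(λ) with mean 1/λ = 3274.92 hours.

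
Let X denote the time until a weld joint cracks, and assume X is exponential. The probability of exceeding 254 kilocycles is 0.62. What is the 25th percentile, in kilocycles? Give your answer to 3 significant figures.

e^(−λ·254) = 0.62 ⇒ λ = −ln(0.62)/254 = 0.00188203.
25th percentile: 1 − e^(−λt) = 0.25, t = −ln(0.75)/λ = 152.857 kilocycles.

153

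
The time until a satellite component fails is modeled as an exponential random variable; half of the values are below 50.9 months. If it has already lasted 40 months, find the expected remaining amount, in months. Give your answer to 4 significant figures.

73.43

For an exponential, median = ln(2)/λ, so λ = ln 2 / 50.9 = 0.0136178 per month.
By memorylessness, the remaining amount past any threshold is again Exp(λ) with mean 1/λ = 73.4332 months.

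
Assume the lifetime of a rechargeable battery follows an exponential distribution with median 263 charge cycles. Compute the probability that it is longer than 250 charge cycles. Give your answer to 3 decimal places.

0.517

For an exponential, median = ln(2)/λ, so λ = ln 2 / 263 = 0.00263554 per charge cycle.
P(X > 250) = e^(−λ·250) = e^(−0.65889) ≈ 0.517.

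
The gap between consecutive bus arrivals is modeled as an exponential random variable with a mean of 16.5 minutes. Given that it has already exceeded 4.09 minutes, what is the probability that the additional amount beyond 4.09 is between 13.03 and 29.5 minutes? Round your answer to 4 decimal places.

The rate is λ = 1/16.5 = 0.0606061 per minute.
Memoryless: the residual past 4.09 is again Exp(λ).
P(13.03 < residual < 29.5) = e^(−λ·13.03) − e^(−λ·29.5) = 0.45398 − 0.16731 ≈ 0.2867.

0.2867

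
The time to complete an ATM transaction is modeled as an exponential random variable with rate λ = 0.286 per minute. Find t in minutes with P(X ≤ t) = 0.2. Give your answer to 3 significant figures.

Set 1 − e^(−λt) = 0.2, so t = −ln(0.8)/λ = 0.22314/0.286 ≈ 0.780222 minutes.

0.780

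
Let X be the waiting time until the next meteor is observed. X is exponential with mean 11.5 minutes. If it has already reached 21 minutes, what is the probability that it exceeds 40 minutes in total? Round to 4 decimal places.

0.1916

The rate is λ = 1/11.5 = 0.0869565 per minute.
P(X > s+t | X > s) = e^(−λ(s+t))/e^(−λs) = e^(−λt), independent of s = 21.
P(X > 19) = e^(−1.6522) ≈ 0.1916.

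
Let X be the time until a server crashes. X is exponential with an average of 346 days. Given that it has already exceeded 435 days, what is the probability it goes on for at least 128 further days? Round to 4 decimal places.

0.6908

The rate is λ = 1/346 = 0.00289017 per day.
P(X > s+t | X > s) = e^(−λ(s+t))/e^(−λs) = e^(−λt), independent of s = 435.
P(X > 128) = e^(−0.36994) ≈ 0.6908.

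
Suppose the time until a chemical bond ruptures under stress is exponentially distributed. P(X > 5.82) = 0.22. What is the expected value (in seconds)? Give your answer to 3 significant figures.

3.84

e^(−λ·5.82) = 0.22 ⇒ λ = −ln(0.22)/5.82 = 0.260159.
Mean = 1/λ = 3.8438 seconds.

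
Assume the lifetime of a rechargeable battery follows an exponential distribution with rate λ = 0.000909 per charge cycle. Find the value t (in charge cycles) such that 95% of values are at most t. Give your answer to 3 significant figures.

3300

Set 1 − e^(−λt) = 0.95, so t = −ln(0.05)/λ = 2.9957/0.000909 ≈ 3295.64 charge cycles.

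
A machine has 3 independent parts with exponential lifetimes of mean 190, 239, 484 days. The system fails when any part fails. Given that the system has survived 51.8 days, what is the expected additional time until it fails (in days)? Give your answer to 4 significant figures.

First-failure rate Σλ = 1/190 + 1/239 + 1/484 = 0.0115134.
By memorylessness the expected residual is 1/Σλ = 86.8555 days, regardless of the 51.8 already elapsed.

86.86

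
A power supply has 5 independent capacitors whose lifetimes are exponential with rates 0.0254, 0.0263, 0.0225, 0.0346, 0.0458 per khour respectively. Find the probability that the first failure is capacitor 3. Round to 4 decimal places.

The time to first failure is exponential with rate Σλ = 0.0254 + 0.0263 + 0.0225 + 0.0346 + 0.0458 = 0.1546.
P(capacitor 3 first) = λ_3/Σλ = 0.0225/0.1546 ≈ 0.1455.

0.1455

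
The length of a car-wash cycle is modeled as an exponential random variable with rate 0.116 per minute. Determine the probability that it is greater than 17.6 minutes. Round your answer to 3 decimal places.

0.130

P(X > 17.6) = e^(−λ·17.6) = e^(−2.0416) ≈ 0.130.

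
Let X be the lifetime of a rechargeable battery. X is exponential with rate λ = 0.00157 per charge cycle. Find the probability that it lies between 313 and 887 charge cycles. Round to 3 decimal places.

0.363

P(313 < X < 887) = e^(−λ·313) − e^(−λ·887) = 0.61176 − 0.24843 ≈ 0.363.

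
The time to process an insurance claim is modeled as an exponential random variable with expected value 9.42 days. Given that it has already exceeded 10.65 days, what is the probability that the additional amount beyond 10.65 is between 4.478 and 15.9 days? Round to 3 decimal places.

The rate is λ = 1/9.42 = 0.106157 per day.
Memoryless: the residual past 10.65 is again Exp(λ).
P(4.478 < residual < 15.9) = e^(−λ·4.478) − e^(−λ·15.9) = 0.62165 − 0.18491 ≈ 0.437.

0.437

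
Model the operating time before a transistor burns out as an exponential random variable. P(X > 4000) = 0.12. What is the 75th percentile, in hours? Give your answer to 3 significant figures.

2620

e^(−λ·4000) = 0.12 ⇒ λ = −ln(0.12)/4000 = 0.000530066.
75th percentile: 1 − e^(−λt) = 0.75, t = −ln(0.25)/λ = 2615.32 hours.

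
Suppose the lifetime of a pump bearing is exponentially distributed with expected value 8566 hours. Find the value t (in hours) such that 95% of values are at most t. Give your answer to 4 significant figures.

25660

The rate is λ = 1/8566 = 0.000116741 per hour.
Set 1 − e^(−λt) = 0.95, so t = −ln(0.05)/λ = 2.9957/0.000116741 ≈ 25661.4 hours.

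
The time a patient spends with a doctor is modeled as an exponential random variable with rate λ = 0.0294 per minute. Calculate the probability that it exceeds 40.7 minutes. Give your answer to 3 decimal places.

P(X > 40.7) = e^(−λ·40.7) = e^(−1.1966) ≈ 0.302.

0.302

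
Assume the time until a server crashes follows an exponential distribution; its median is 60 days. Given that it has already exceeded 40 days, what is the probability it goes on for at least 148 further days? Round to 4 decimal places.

0.1809

For an exponential, median = ln(2)/λ, so λ = ln 2 / 60 = 0.0115525 per day.
P(X > s+t | X > s) = e^(−λ(s+t))/e^(−λs) = e^(−λt), independent of s = 40.
P(X > 148) = e^(−1.7098) ≈ 0.1809.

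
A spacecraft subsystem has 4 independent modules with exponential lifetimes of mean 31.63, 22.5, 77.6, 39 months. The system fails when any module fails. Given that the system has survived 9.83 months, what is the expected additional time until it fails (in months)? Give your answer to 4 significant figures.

First-failure rate Σλ = 1/31.63 + 1/22.5 + 1/77.6 + 1/39 = 0.114588.
By memorylessness the expected residual is 1/Σλ = 8.72695 months, regardless of the 9.83 already elapsed.

8.727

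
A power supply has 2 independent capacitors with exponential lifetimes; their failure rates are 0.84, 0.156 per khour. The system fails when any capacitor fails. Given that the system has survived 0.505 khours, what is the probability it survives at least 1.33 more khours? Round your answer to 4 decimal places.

Time to first failure ~ Exp(Σλ) with Σλ = 0.996.
By memorylessness, P(T > 0.505+1.33 | T > 0.505) = P(T > 1.33) = e^(−0.996·1.33) ≈ 0.2659.

0.2659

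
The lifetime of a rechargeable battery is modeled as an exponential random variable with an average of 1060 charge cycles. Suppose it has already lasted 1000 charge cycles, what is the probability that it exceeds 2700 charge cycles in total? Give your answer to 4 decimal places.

0.2011

The rate is λ = 1/1060 = 0.000943396 per charge cycle.
The exponential is memoryless, so the remaining time is again Exp(λ): the condition X > 1000 is irrelevant.
P(X > 1700) = e^(−1.6038) ≈ 0.2011.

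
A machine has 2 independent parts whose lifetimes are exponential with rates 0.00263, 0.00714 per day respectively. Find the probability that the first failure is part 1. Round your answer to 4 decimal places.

0.2692

The time to first failure is exponential with rate Σλ = 0.00263 + 0.00714 = 0.00977.
P(part 1 first) = λ_1/Σλ = 0.00263/0.00977 ≈ 0.2692.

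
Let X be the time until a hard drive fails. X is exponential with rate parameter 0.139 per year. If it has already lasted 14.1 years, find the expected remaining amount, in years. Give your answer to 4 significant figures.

7.194

By memorylessness, the remaining amount past any threshold is again Exp(λ) with mean 1/λ = 7.19424 years.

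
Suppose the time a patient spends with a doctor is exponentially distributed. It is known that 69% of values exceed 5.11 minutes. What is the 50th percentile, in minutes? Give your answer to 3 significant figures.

e^(−λ·5.11) = 0.69 ⇒ λ = −ln(0.69)/5.11 = 0.0726152.
50th percentile: 1 − e^(−λt) = 0.5, t = −ln(0.5)/λ = 9.54548 minutes.

9.55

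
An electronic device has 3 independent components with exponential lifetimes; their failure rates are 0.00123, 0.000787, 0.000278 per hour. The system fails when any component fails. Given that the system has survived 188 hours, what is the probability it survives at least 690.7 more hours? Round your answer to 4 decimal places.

0.2049

Time to first failure ~ Exp(Σλ) with Σλ = 0.002295.
By memorylessness, P(T > 188+690.7 | T > 188) = P(T > 690.7) = e^(−0.002295·690.7) ≈ 0.2049.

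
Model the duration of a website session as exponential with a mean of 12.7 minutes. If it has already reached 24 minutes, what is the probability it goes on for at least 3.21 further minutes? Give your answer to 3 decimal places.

0.777

The rate is λ = 1/12.7 = 0.0787402 per minute.
P(X > s+t | X > s) = e^(−λ(s+t))/e^(−λs) = e^(−λt), independent of s = 24.
P(X > 3.21) = e^(−0.25276) ≈ 0.777.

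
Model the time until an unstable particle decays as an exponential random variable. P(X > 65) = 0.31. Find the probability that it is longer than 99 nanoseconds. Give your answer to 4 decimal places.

e^(−λ·65) = 0.31 ⇒ λ = −ln(0.31)/65 = 0.0180182.
P(X > 99) = e^(−0.0180182·99) = e^(−1.7838) ≈ 0.1680.

0.1680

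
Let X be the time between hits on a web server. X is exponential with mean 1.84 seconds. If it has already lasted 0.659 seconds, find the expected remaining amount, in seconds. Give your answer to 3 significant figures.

1.84

The rate is λ = 1/1.84 = 0.543478 per second.
By memorylessness, the remaining amount past any threshold is again Exp(λ) with mean 1/λ = 1.84 seconds.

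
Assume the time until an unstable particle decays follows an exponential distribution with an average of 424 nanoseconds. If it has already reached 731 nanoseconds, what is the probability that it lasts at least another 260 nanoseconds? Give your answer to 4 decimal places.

0.5416

The rate is λ = 1/424 = 0.00235849 per nanosecond.
The exponential is memoryless, so the remaining time is again Exp(λ): the condition X > 731 is irrelevant.
P(X > 260) = e^(−0.61321) ≈ 0.5416.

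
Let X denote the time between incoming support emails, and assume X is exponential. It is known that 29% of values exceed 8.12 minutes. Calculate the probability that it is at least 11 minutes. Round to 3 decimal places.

e^(−λ·8.12) = 0.29 ⇒ λ = −ln(0.29)/8.12 = 0.152448.
P(X > 11) = e^(−0.152448·11) = e^(−1.6769) ≈ 0.187.

0.187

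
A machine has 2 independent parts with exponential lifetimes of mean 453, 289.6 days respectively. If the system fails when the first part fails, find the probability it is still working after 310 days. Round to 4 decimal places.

0.1729

The first failure time is exponential with rate Σλ_i = 1/453 + 1/289.6 = 0.00566054 per day.
P(min > 310) = e^(−0.00566054·310) = e^(−1.7548) ≈ 0.1729.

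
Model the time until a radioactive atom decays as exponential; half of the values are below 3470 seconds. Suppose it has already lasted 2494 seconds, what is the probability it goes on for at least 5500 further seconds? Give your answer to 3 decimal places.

0.333

For an exponential, median = ln(2)/λ, so λ = ln 2 / 3470 = 0.000199754 per second.
The exponential is memoryless, so the remaining time is again Exp(λ): the condition X > 2494 is irrelevant.
P(X > 5500) = e^(−1.0986) ≈ 0.333.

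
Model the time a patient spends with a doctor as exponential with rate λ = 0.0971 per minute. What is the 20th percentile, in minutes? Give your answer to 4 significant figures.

Set 1 − e^(−λt) = 0.2, so t = −ln(0.8)/λ = 0.22314/0.0971 ≈ 2.29808 minutes.

2.298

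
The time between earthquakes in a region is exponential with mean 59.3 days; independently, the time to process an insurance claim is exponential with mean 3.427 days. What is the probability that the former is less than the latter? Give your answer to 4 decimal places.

0.0546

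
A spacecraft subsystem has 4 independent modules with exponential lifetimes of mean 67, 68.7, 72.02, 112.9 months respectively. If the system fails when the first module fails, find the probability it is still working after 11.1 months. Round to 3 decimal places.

0.560

The first failure time is exponential with rate Σλ_i = 1/67 + 1/68.7 + 1/72.02 + 1/112.9 = 0.0522238 per month.
P(min > 11.1) = e^(−0.0522238·11.1) = e^(−0.57968) ≈ 0.560.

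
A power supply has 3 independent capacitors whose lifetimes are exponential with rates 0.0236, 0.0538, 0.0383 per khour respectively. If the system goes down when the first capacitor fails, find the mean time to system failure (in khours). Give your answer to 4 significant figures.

8.643

The time to first failure is exponential with rate Σλ = 0.0236 + 0.0538 + 0.0383 = 0.1157.
E[min] = 1/Σλ = 1/0.1157 = 8.64304 khours.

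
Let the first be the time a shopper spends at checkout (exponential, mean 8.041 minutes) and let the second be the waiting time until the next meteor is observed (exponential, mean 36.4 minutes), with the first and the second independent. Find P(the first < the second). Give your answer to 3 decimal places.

λ_1 = 1/8.041 = 0.124363, λ_2 = 1/36.4 = 0.0274725.
For independent exponentials, P(the first < the second) = λ_1/(λ_1+λ_2) = 0.124363/0.151835 ≈ 0.819.

0.819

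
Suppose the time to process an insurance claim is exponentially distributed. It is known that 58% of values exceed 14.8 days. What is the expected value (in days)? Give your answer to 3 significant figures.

27.2

e^(−λ·14.8) = 0.58 ⇒ λ = −ln(0.58)/14.8 = 0.0368059.
Mean = 1/λ = 27.1696 days.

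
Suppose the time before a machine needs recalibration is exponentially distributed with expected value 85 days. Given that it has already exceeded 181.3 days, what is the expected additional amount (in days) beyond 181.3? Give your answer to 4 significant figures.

The rate is λ = 1/85 = 0.0117647 per day.
By memorylessness, the remaining amount past any threshold is again Exp(λ) with mean 1/λ = 85 days.

85.00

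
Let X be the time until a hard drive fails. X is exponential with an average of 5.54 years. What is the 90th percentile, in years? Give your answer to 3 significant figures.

12.8

The rate is λ = 1/5.54 = 0.180505 per year.
Set 1 − e^(−λt) = 0.9, so t = −ln(0.1)/λ = 2.3026/0.180505 ≈ 12.7563 years.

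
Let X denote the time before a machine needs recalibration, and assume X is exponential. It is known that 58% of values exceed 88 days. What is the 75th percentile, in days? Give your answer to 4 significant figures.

e^(−λ·88) = 0.58 ⇒ λ = −ln(0.58)/88 = 0.00619008.
75th percentile: 1 − e^(−λt) = 0.75, t = −ln(0.25)/λ = 223.954 days.

224.0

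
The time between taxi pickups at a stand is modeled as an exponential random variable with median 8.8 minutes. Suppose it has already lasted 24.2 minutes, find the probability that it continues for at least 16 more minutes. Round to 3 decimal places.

For an exponential, median = ln(2)/λ, so λ = ln 2 / 8.8 = 0.0787667 per minute.
P(X > s+t | X > s) = e^(−λ(s+t))/e^(−λs) = e^(−λt), independent of s = 24.2.
P(X > 16) = e^(−1.2603) ≈ 0.284.

0.284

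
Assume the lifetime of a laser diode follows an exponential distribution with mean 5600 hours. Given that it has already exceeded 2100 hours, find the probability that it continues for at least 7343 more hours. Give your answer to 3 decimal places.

The rate is λ = 1/5600 = 0.000178571 per hour.
P(X > s+t | X > s) = e^(−λ(s+t))/e^(−λs) = e^(−λt), independent of s = 2100.
P(X > 7343) = e^(−1.3113) ≈ 0.269.

0.269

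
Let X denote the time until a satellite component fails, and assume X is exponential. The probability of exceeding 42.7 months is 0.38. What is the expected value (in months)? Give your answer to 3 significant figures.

44.1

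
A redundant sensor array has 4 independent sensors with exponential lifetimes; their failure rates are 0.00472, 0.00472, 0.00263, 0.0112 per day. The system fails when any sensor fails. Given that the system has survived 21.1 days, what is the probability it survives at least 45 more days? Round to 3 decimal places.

0.351

Time to first failure ~ Exp(Σλ) with Σλ = 0.02327.
By memorylessness, P(T > 21.1+45 | T > 21.1) = P(T > 45) = e^(−0.02327·45) ≈ 0.351.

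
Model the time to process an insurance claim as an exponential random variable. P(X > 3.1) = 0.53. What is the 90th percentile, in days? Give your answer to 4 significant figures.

e^(−λ·3.1) = 0.53 ⇒ λ = −ln(0.53)/3.1 = 0.204799.
90th percentile: 1 − e^(−λt) = 0.9, t = −ln(0.1)/λ = 11.2431 days.

11.24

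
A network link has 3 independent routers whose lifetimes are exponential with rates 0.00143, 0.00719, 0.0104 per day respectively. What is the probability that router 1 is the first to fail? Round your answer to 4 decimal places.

0.0752

The time to first failure is exponential with rate Σλ = 0.00143 + 0.00719 + 0.0104 = 0.01902.
P(router 1 first) = λ_1/Σλ = 0.00143/0.01902 ≈ 0.0752.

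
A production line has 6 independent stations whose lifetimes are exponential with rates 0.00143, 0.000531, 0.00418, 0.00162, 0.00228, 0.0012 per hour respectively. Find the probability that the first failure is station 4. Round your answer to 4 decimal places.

The time to first failure is exponential with rate Σλ = 0.00143 + 0.000531 + 0.00418 + 0.00162 + 0.00228 + 0.0012 = 0.011241.
P(station 4 first) = λ_4/Σλ = 0.00162/0.011241 ≈ 0.1441.

0.1441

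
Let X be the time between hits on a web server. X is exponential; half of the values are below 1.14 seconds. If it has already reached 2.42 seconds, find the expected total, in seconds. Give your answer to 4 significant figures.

4.065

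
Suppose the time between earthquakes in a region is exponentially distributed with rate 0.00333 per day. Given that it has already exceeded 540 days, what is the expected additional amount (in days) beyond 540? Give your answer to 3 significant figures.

By memorylessness, the remaining amount past any threshold is again Exp(λ) with mean 1/λ = 300.3 days.

300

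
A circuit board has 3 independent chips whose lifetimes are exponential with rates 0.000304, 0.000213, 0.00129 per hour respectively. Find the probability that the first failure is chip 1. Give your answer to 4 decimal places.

0.1682

The time to first failure is exponential with rate Σλ = 0.000304 + 0.000213 + 0.00129 = 0.001807.
P(chip 1 first) = λ_1/Σλ = 0.000304/0.001807 ≈ 0.1682.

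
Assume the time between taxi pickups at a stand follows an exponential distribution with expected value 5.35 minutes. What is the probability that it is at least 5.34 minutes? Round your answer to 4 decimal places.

0.3686

The rate is λ = 1/5.35 = 0.186916 per minute.
P(X > 5.34) = e^(−λ·5.34) = e^(−0.99813) ≈ 0.3686.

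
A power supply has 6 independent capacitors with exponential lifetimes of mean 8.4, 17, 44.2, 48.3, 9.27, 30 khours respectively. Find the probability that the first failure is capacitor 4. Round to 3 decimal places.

0.057

Rates: λ_i = 1/mean_i → 0.119048, 0.0588235, 0.0226244, 0.0207039, 0.107875, 0.0333333; Σλ = 0.362408.
P(capacitor 4 first) = λ_4/Σλ = 0.0207039/0.362408 ≈ 0.057.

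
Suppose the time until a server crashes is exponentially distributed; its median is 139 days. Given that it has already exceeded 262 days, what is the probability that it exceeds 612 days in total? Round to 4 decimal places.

0.1746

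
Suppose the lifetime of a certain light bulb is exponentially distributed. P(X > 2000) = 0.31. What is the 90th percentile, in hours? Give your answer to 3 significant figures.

3930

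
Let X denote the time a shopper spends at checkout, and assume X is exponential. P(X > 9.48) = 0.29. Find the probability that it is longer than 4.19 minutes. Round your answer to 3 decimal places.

0.579

e^(−λ·9.48) = 0.29 ⇒ λ = −ln(0.29)/9.48 = 0.130577.
P(X > 4.19) = e^(−0.130577·4.19) = e^(−0.54712) ≈ 0.579.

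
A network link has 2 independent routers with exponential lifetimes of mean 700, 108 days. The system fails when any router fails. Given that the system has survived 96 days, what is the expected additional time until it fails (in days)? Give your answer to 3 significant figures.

93.6

First-failure rate Σλ = 1/700 + 1/108 = 0.0106878.
By memorylessness the expected residual is 1/Σλ = 93.5644 days, regardless of the 96 already elapsed.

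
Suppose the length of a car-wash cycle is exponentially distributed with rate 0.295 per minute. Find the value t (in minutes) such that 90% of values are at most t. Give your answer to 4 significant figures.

Set 1 − e^(−λt) = 0.9, so t = −ln(0.1)/λ = 2.3026/0.295 ≈ 7.80537 minutes.

7.805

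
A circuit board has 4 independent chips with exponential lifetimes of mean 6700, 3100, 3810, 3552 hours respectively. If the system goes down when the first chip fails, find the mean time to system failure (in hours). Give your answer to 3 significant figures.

984

The first failure time is exponential with rate Σλ_i = 1/6700 + 1/3100 + 1/3810 + 1/3552 = 0.00101583 per hour.
E[min] = 1/Σλ = 1/0.00101583 = 984.414 hours.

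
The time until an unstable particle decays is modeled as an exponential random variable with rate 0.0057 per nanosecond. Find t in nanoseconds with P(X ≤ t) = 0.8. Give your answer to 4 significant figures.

282.4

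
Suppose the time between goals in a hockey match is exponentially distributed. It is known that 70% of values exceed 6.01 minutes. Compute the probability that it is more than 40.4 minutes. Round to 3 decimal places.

0.091

e^(−λ·6.01) = 0.70 ⇒ λ = −ln(0.70)/6.01 = 0.0593469.
P(X > 40.4) = e^(−0.0593469·40.4) = e^(−2.3976) ≈ 0.091.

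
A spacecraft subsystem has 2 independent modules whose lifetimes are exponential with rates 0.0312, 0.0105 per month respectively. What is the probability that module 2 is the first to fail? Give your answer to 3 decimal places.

0.252

The time to first failure is exponential with rate Σλ = 0.0312 + 0.0105 = 0.0417.
P(module 2 first) = λ_2/Σλ = 0.0105/0.0417 ≈ 0.252.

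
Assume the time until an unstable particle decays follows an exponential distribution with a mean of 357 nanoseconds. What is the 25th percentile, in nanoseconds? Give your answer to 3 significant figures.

103

The rate is λ = 1/357 = 0.00280112 per nanosecond.
Set 1 − e^(−λt) = 0.25, so t = −ln(0.75)/λ = 0.28768/0.00280112 ≈ 102.702 nanoseconds.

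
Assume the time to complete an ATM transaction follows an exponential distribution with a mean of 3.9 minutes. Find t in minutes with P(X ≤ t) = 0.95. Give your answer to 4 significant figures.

The rate is λ = 1/3.9 = 0.25641 per minute.
Set 1 − e^(−λt) = 0.95, so t = −ln(0.05)/λ = 2.9957/0.25641 ≈ 11.6834 minutes.

11.68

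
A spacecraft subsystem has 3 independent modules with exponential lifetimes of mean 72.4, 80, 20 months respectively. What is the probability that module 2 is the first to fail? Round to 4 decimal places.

0.1638

Rates: λ_i = 1/mean_i → 0.0138122, 0.0125, 0.05; Σλ = 0.0763122.
P(module 2 first) = λ_2/Σλ = 0.0125/0.0763122 ≈ 0.1638.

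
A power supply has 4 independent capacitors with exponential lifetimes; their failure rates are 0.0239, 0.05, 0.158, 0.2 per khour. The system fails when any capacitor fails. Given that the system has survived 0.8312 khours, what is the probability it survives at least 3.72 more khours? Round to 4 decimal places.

0.2006

Time to first failure ~ Exp(Σλ) with Σλ = 0.4319.
By memorylessness, P(T > 0.8312+3.72 | T > 0.8312) = P(T > 3.72) = e^(−0.4319·3.72) ≈ 0.2006.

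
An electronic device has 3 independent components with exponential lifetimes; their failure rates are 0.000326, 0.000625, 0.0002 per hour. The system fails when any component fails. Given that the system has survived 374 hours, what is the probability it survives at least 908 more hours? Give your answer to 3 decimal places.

0.352

Time to first failure ~ Exp(Σλ) with Σλ = 0.001151.
By memorylessness, P(T > 374+908 | T > 374) = P(T > 908) = e^(−0.001151·908) ≈ 0.352.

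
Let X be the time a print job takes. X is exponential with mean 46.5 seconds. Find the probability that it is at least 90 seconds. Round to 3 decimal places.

The rate is λ = 1/46.5 = 0.0215054 per second.
P(X > 90) = e^(−λ·90) = e^(−1.9355) ≈ 0.144.

0.144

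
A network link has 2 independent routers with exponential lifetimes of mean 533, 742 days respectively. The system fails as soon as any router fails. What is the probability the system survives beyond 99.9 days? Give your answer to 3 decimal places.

0.725

The first failure time is exponential with rate Σλ_i = 1/533 + 1/742 = 0.00322388 per day.
P(min > 99.9) = e^(−0.00322388·99.9) = e^(−0.32207) ≈ 0.725.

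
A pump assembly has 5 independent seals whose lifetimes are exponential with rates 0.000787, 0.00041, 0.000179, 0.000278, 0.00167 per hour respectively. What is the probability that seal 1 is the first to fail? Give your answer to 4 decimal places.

0.2368

The time to first failure is exponential with rate Σλ = 0.000787 + 0.00041 + 0.000179 + 0.000278 + 0.00167 = 0.003324.
P(seal 1 first) = λ_1/Σλ = 0.000787/0.003324 ≈ 0.2368.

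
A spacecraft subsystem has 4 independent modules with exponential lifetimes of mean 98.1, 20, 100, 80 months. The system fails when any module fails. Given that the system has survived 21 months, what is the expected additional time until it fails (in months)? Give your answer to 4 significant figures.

12.09

First-failure rate Σλ = 1/98.1 + 1/20 + 1/100 + 1/80 = 0.0826937.
By memorylessness the expected residual is 1/Σλ = 12.0928 months, regardless of the 21 already elapsed.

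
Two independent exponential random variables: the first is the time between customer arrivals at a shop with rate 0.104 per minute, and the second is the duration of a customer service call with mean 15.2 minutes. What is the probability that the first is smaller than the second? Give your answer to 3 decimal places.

λ_1 = 0.104, λ_2 = 1/15.2 = 0.0657895.
For independent exponentials, P(the first < the second) = λ_1/(λ_1+λ_2) = 0.104/0.169789 ≈ 0.613.

0.613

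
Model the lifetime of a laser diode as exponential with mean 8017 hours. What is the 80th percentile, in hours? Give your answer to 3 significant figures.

The rate is λ = 1/8017 = 0.000124735 per hour.
Set 1 − e^(−λt) = 0.8, so t = −ln(0.2)/λ = 1.6094/0.000124735 ≈ 12902.9 hours.

12900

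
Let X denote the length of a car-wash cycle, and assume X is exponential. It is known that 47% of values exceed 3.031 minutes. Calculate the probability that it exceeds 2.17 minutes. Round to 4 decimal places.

e^(−λ·3.031) = 0.47 ⇒ λ = −ln(0.47)/3.031 = 0.2491.
P(X > 2.17) = e^(−0.2491·2.17) = e^(−0.54055) ≈ 0.5824.

0.5824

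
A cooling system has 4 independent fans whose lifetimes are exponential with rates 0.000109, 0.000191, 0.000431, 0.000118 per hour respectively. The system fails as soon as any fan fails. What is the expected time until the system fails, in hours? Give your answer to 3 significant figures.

1180

The time to first failure is exponential with rate Σλ = 0.000109 + 0.000191 + 0.000431 + 0.000118 = 0.000849.
E[min] = 1/Σλ = 1/0.000849 = 1177.86 hours.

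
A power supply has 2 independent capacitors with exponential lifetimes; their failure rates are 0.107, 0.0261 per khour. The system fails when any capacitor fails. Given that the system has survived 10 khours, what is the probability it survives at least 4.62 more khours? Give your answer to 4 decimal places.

0.5407

Time to first failure ~ Exp(Σλ) with Σλ = 0.1331.
By memorylessness, P(T > 10+4.62 | T > 10) = P(T > 4.62) = e^(−0.1331·4.62) ≈ 0.5407.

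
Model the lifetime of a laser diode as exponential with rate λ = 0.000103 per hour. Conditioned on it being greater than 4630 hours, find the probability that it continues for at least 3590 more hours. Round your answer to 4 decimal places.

By the memoryless property, P(X > 4630+3590 | X > 4630) = P(X > 3590).
P(X > 3590) = e^(−0.36977) ≈ 0.6909.

0.6909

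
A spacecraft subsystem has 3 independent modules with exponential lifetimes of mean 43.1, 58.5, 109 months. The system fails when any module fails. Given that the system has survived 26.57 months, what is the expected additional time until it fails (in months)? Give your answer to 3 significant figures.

20.2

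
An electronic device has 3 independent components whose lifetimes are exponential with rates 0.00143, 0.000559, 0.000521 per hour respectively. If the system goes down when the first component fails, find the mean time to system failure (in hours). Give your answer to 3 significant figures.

The time to first failure is exponential with rate Σλ = 0.00143 + 0.000559 + 0.000521 = 0.00251.
E[min] = 1/Σλ = 1/0.00251 = 398.406 hours.

398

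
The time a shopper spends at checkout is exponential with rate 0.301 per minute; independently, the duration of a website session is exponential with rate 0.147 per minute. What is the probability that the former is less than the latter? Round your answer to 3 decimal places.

0.672

λ_1 = 0.301, λ_2 = 0.147.
For independent exponentials, P(the former < the latter) = λ_1/(λ_1+λ_2) = 0.301/0.448 ≈ 0.672.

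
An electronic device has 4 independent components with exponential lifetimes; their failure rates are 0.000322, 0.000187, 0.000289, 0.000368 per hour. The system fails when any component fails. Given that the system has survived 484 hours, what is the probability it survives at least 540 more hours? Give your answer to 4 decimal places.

0.5328

Time to first failure ~ Exp(Σλ) with Σλ = 0.001166.
By memorylessness, P(T > 484+540 | T > 484) = P(T > 540) = e^(−0.001166·540) ≈ 0.5328.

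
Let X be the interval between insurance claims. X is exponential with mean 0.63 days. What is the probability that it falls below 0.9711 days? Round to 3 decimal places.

0.786

The rate is λ = 1/0.63 = 1.5873 per day.
P(X ≤ 0.9711) = 1 − e^(−λ·0.9711) = 1 − e^(−1.5414) ≈ 0.786.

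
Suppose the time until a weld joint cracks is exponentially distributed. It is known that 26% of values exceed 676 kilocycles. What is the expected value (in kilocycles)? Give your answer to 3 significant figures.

e^(−λ·676) = 0.26 ⇒ λ = −ln(0.26)/676 = 0.00199271.
Mean = 1/λ = 501.829 kilocycles.

502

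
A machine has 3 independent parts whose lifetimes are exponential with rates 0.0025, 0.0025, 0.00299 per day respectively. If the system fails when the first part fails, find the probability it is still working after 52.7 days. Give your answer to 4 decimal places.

The time to first failure is exponential with rate Σλ = 0.0025 + 0.0025 + 0.00299 = 0.00799.
P(min > 52.7) = e^(−0.00799·52.7) = e^(−0.42107) ≈ 0.6563.

0.6563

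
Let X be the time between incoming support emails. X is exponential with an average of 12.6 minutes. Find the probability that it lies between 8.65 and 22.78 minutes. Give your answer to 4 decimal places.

0.3393

The rate is λ = 1/12.6 = 0.0793651 per minute.
P(8.65 < X < 22.78) = e^(−λ·8.65) − e^(−λ·22.78) = 0.50333 − 0.16399 ≈ 0.3393.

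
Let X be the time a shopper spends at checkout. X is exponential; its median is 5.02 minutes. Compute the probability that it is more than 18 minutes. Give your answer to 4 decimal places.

For an exponential, median = ln(2)/λ, so λ = ln 2 / 5.02 = 0.138077 per minute.
P(X > 18) = e^(−λ·18) = e^(−2.4854) ≈ 0.0833.

0.0833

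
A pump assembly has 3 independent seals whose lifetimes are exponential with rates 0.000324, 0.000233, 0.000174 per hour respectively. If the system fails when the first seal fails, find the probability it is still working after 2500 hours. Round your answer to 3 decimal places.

The time to first failure is exponential with rate Σλ = 0.000324 + 0.000233 + 0.000174 = 0.000731.
P(min > 2500) = e^(−0.000731·2500) = e^(−1.8275) ≈ 0.161.

0.161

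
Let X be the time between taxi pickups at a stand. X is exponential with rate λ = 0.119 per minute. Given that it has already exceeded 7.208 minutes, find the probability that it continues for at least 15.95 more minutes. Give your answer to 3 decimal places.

0.150

By the memoryless property, P(X > 7.208+15.95 | X > 7.208) = P(X > 15.95).
P(X > 15.95) = e^(−1.898) ≈ 0.150.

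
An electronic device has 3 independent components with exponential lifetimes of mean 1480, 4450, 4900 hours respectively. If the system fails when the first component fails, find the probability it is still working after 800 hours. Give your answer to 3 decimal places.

The first failure time is exponential with rate Σλ_i = 1/1480 + 1/4450 + 1/4900 = 0.00110448 per hour.
P(min > 800) = e^(−0.00110448·800) = e^(−0.88358) ≈ 0.413.

0.413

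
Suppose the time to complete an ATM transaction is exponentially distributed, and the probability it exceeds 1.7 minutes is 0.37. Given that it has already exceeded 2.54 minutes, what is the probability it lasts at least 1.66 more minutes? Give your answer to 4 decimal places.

0.3788

From e^(−λ·1.7) = 0.37, λ = −ln(0.37)/1.7 = 0.584854.
Memoryless: P(X > 2.54+1.66 | X > 2.54) = P(X > 1.66) = e^(−0.584854·1.66) ≈ 0.3788.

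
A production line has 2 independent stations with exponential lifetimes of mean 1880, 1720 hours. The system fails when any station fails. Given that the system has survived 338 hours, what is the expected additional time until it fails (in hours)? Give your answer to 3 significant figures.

898

First-failure rate Σλ = 1/1880 + 1/1720 = 0.00111331.
By memorylessness the expected residual is 1/Σλ = 898.222 hours, regardless of the 338 already elapsed.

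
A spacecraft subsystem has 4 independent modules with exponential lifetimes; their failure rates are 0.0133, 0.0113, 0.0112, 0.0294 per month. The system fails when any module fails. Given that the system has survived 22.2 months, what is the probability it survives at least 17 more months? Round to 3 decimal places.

0.330

Time to first failure ~ Exp(Σλ) with Σλ = 0.0652.
By memorylessness, P(T > 22.2+17 | T > 22.2) = P(T > 17) = e^(−0.0652·17) ≈ 0.330.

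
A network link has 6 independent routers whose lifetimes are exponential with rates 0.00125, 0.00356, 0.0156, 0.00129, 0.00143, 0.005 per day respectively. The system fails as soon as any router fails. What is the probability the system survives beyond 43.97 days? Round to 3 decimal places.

0.290

The time to first failure is exponential with rate Σλ = 0.00125 + 0.00356 + 0.0156 + 0.00129 + 0.00143 + 0.005 = 0.02813.
P(min > 43.97) = e^(−0.02813·43.97) = e^(−1.2369) ≈ 0.290.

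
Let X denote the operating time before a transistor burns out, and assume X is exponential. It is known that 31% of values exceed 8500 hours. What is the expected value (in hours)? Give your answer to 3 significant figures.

e^(−λ·8500) = 0.31 ⇒ λ = −ln(0.31)/8500 = 0.000137786.
Mean = 1/λ = 7257.62 hours.

7260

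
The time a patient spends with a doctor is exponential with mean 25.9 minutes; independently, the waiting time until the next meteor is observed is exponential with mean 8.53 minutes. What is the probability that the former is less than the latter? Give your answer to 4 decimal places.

0.2477

λ_1 = 1/25.9 = 0.03861, λ_2 = 1/8.53 = 0.117233.
For independent exponentials, P(the former < the latter) = λ_1/(λ_1+λ_2) = 0.03861/0.155843 ≈ 0.2477.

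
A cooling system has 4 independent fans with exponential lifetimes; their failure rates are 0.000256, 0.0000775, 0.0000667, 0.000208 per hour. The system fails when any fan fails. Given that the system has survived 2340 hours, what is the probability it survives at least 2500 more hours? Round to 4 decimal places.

0.2186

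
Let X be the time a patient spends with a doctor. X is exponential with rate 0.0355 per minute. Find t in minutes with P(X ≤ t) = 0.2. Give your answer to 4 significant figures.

Set 1 − e^(−λt) = 0.2, so t = −ln(0.8)/λ = 0.22314/0.0355 ≈ 6.28573 minutes.

6.286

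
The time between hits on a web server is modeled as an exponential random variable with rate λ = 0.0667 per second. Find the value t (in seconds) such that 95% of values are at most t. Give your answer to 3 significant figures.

44.9

Set 1 − e^(−λt) = 0.95, so t = −ln(0.05)/λ = 2.9957/0.0667 ≈ 44.9135 seconds.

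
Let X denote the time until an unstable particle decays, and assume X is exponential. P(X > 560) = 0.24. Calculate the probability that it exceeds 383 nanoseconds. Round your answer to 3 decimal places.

e^(−λ·560) = 0.24 ⇒ λ = −ln(0.24)/560 = 0.00254842.
P(X > 383) = e^(−0.00254842·383) = e^(−0.97605) ≈ 0.377.

0.377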